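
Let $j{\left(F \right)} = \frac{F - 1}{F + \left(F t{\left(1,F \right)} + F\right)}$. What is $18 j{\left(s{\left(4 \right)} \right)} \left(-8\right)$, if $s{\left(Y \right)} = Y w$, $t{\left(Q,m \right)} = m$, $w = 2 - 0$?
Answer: $- \frac{63}{5} \approx -12.6$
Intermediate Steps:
$w = 2$ ($w = 2 + 0 = 2$)
$s{\left(Y \right)} = 2 Y$ ($s{\left(Y \right)} = Y 2 = 2 Y$)
$j{\left(F \right)} = \frac{-1 + F}{F^{2} + 2 F}$ ($j{\left(F \right)} = \frac{F - 1}{F + \left(F F + F\right)} = \frac{-1 + F}{F + \left(F^{2} + F\right)} = \frac{-1 + F}{F + \left(F + F^{2}\right)} = \frac{-1 + F}{F^{2} + 2 F}$)
$18 j{\left(s{\left(4 \right)} \right)} \left(-8\right) = 18 \frac{-1 + 2 \cdot 4}{2 \cdot 4 \left(2 + 2 \cdot 4\right)} \left(-8\right) = 18 \frac{-1 + 8}{8 \left(2 + 8\right)} \left(-8\right) = 18 \cdot \frac{1}{8} \cdot \frac{1}{10} \cdot 7 \left(-8\right) = 18 \cdot \frac{7}{80} \left(-8\right) = \frac{63}{40} \left(-8\right) = - \frac{63}{5}$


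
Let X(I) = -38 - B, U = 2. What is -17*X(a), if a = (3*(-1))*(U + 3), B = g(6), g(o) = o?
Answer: 748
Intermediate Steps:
B = 6
a = -15 (a = (3*(-1))*(2 + 3) = -3*5 = -15)
X(I) = -44 (X(I) = -38 - 1*6 = -38 - 6 = -44)
-17*X(a) = -17*(-44) = 748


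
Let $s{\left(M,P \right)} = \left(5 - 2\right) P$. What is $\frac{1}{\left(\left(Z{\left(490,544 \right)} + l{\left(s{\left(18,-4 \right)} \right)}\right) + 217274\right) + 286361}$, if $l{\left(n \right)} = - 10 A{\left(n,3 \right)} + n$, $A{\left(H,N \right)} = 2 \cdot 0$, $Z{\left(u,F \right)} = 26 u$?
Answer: $\frac{1}{516363} \approx 1.9366 \cdot 10^{-6}$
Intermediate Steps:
$A{\left(H,N \right)} = 0$
$s{\left(M,P \right)} = 3 P$
$l{\left(n \right)} = n$ ($l{\left(n \right)} = \left(-10\right) 0 + n = 0 + n = n$)
$\frac{1}{\left(\left(Z{\left(490,544 \right)} + l{\left(s{\left(18,-4 \right)} \right)}\right) + 217274\right) + 286361} = \frac{1}{\left(\left(26 \cdot 490 + 3 \left(-4\right)\right) + 217274\right) + 286361} = \frac{1}{\left(\left(12740 - 12\right) + 217274\right) + 286361} = \frac{1}{\left(12728 + 217274\right) + 286361} = \frac{1}{230002 + 286361} = \frac{1}{516363}$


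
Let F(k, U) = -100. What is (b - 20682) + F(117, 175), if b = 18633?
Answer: -2149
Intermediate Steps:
(b - 20682) + F(117, 175) = (18633 - 20682) - 100 = -2049 - 100 = -2149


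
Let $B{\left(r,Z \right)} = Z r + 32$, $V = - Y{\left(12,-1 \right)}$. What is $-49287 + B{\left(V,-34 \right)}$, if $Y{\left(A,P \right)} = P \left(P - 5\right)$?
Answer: $-49051$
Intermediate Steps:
$Y{\left(A,P \right)} = P \left(-5 + P\right)$
$V = -6$ ($V = - \left(-1\right) \left(-5 - 1\right) = - \left(-1\right) \left(-6\right) = \left(-1\right) 6 = -6$)
$B{\left(r,Z \right)} = 32 + Z r$
$-49287 + B{\left(V,-34 \right)} = -49287 + \left(32 - -204\right) = -49287 + \left(32 + 204\right) = -49287 + 236 = -49051$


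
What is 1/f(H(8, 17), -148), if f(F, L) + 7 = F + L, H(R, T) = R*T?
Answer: -1/19 ≈ -0.052632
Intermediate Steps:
f(F, L) = -7 + F + L (f(F, L) = -7 + (F + L) = -7 + F + L)
1/f(H(8, 17), -148) = 1/(-7 + 8*17 - 148) = 1/(-7 + 136 - 148) = 1/(-19) = -1/19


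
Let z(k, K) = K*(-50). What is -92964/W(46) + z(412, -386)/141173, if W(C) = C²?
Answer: -3270791993/74680517 ≈ -43.797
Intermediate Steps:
z(k, K) = -50*K
-92964/W(46) + z(412, -386)/141173 = -92964/(46²) - 50*(-386)/141173 = -92964/2116 + 19300*(1/141173) = -92964*1/2116 + 19300/141173 = -23241/529 + 19300/141173 = -3270791993/74680517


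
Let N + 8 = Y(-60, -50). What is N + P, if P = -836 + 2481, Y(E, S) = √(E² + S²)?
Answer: 1637 + 10*√61 ≈ 1715.1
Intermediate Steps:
N = -8 + 10*√61 (N = -8 + √((-60)² + (-50)²) = -8 + √(3600 + 2500) = -8 + √6100 = -8 + 10*√61 ≈ 70.103)
P = 1645
N + P = (-8 + 10*√61) + 1645 = 1637 + 10*√61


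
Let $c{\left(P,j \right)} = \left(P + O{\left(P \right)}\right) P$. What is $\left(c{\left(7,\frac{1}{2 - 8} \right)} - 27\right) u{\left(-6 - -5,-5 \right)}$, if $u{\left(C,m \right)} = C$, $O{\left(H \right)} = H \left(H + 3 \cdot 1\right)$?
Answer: $-512$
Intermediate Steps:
$O{\left(H \right)} = H \left(3 + H\right)$ ($O{\left(H \right)} = H \left(H + 3\right) = H \left(3 + H\right)$)
$c{\left(P,j \right)} = P \left(P + P \left(3 + P\right)\right)$ ($c{\left(P,j \right)} = \left(P + P \left(3 + P\right)\right) P = P \left(P + P \left(3 + P\right)\right)$)
$\left(c{\left(7,\frac{1}{2 - 8} \right)} - 27\right) u{\left(-6 - -5,-5 \right)} = \left(7^{2} \left(4 + 7\right) - 27\right) \left(-6 - -5\right) = \left(49 \cdot 11 - 27\right) \left(-6 + 5\right) = \left(539 - 27\right) \left(-1\right) = 512 \left(-1\right) = -512$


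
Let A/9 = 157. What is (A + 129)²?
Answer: 2377764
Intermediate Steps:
A = 1413 (A = 9*157 = 1413)
(A + 129)² = (1413 + 129)² = 1542² = 2377764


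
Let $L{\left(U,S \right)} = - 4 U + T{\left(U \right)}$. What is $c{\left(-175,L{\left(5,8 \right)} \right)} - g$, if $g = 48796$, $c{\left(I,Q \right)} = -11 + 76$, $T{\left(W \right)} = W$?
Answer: $-48731$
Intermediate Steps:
$L{\left(U,S \right)} = - 3 U$ ($L{\left(U,S \right)} = - 4 U + U = - 3 U$)
$c{\left(I,Q \right)} = 65$
$c{\left(-175,L{\left(5,8 \right)} \right)} - g = 65 - 48796 = -48731$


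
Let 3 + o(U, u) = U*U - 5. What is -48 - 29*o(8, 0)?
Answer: -1672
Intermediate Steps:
o(U, u) = -8 + U² (o(U, u) = -3 + (U*U - 5) = -3 + (U² - 5) = -3 + (-5 + U²) = -8 + U²)
-48 - 29*o(8, 0) = -48 - 29*(-8 + 8²) = -48 - 29*(-8 + 64) = -48 - 29*56 = -48 - 1624 = -1672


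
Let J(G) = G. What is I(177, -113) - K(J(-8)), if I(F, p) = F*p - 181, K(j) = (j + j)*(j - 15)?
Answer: -20550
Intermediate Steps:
K(j) = 2*j*(-15 + j) (K(j) = (2*j)*(-15 + j) = 2*j*(-15 + j))
I(F, p) = -181 + F*p
I(177, -113) - K(J(-8)) = (-181 + 177*(-113)) - 2*(-8)*(-15 - 8) = (-181 - 20001) - 2*(-8)*(-23) = -20182 - 1*368 = -20182 - 368 = -20550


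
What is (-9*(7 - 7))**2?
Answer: 0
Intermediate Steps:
(-9*(7 - 7))**2 = (-9*0)**2 = 0**2 = 0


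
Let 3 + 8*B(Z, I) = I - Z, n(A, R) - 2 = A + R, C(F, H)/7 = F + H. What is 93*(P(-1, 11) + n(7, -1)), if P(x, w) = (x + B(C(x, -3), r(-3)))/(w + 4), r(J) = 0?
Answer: 30287/40 ≈ 757.17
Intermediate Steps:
C(F, H) = 7*F + 7*H (C(F, H) = 7*(F + H) = 7*F + 7*H)
n(A, R) = 2 + A + R (n(A, R) = 2 + (A + R) = 2 + A + R)
B(Z, I) = -3/8 - Z/8 + I/8 (B(Z, I) = -3/8 + (I - Z)/8 = -3/8 + (-Z/8 + I/8) = -3/8 - Z/8 + I/8)
P(x, w) = (9/4 + x/8)/(4 + w) (P(x, w) = (x + (-3/8 - (7*x + 7*(-3))/8 + (⅛)*0))/(w + 4) = (x + (-3/8 - (7*x - 21)/8 + 0))/(4 + w) = (x + (-3/8 - (-21 + 7*x)/8 + 0))/(4 + w) = (x + (-3/8 + (21/8 - 7*x/8) + 0))/(4 + w) = (x + (9/4 - 7*x/8))/(4 + w) = (9/4 + x/8)/(4 + w))
93*(P(-1, 11) + n(7, -1)) = 93*((18 - 1)/(8*(4 + 11)) + (2 + 7 - 1)) = 93*((⅛)*17/15 + 8) = 93*((⅛)*(1/15)*17 + 8) = 93*(17/120 + 8) = 93*(977/120) = 30287/40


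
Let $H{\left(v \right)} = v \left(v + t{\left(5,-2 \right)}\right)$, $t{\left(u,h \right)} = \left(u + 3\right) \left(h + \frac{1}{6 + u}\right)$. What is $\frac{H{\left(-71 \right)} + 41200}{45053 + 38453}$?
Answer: $\frac{520579}{918566} \approx 0.56673$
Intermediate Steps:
$t{\left(u,h \right)} = \left(3 + u\right) \left(h + \frac{1}{6 + u}\right)$
$H{\left(v \right)} = v \left(- \frac{168}{11} + v\right)$ ($H{\left(v \right)} = v \left(v + \frac{3 + 5 + 18 \left(-2\right) - 2 \cdot 5^{2} + 9 \left(-2\right) 5}{6 + 5}\right) = v \left(v + \frac{3 + 5 - 36 - 50 - 90}{11}\right) = v \left(v + \frac{1}{11} \left(-168\right)\right) = v \left(v - \frac{168}{11}\right) = v \left(- \frac{168}{11} + v\right)$)
$\frac{H{\left(-71 \right)} + 41200}{45053 + 38453} = \frac{\frac{1}{11} \left(-71\right) \left(-168 + 11 \left(-71\right)\right) + 41200}{45053 + 38453} = \frac{\frac{1}{11} \left(-71\right) \left(-168 - 781\right) + 41200}{83506} = \left(\frac{1}{11} \left(-71\right) \left(-949\right) + 41200\right) \frac{1}{83506} = \left(\frac{67379}{11} + 41200\right) \frac{1}{83506} = \frac{520579}{11} \cdot \frac{1}{83506} = \frac{520579}{918566}$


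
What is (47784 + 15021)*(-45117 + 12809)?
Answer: -2029103940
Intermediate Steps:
(47784 + 15021)*(-45117 + 12809) = 62805*(-32308) = -2029103940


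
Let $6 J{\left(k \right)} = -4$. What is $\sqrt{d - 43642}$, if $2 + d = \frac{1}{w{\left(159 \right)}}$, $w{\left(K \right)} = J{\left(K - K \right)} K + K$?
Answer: $\frac{i \sqrt{122595943}}{53} \approx 208.91 i$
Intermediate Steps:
$J{\left(k \right)} = - \frac{2}{3}$ ($J{\left(k \right)} = \frac{1}{6} \left(-4\right) = - \frac{2}{3}$)
$w{\left(K \right)} = \frac{K}{3}$ ($w{\left(K \right)} = - \frac{2 K}{3} + K = \frac{K}{3}$)
$d = - \frac{105}{53}$ ($d = -2 + \frac{1}{\frac{1}{3} \cdot 159} = -2 + \frac{1}{53} = - \frac{105}{53} \approx -1.9811$)
$\sqrt{d - 43642} = \sqrt{- \frac{105}{53} - 43642} = \sqrt{- \frac{2313131}{53}} = \frac{i \sqrt{122595943}}{53}$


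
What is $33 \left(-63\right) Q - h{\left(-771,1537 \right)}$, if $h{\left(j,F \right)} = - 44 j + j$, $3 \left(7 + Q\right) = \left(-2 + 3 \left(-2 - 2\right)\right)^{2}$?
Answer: $-154428$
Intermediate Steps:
$Q = \frac{175}{3}$ ($Q = -7 + \frac{\left(-2 + 3 \left(-2 - 2\right)\right)^{2}}{3} = -7 + \frac{\left(-2 + 3 \left(-4\right)\right)^{2}}{3} = -7 + \frac{\left(-2 - 12\right)^{2}}{3} = -7 + \frac{\left(-14\right)^{2}}{3} = -7 + \frac{1}{3} \cdot 196 = -7 + \frac{196}{3} = \frac{175}{3} \approx 58.333$)
$h{\left(j,F \right)} = - 43 j$
$33 \left(-63\right) Q - h{\left(-771,1537 \right)} = 33 \left(-63\right) \frac{175}{3} - \left(-43\right) \left(-771\right) = \left(-2079\right) \frac{175}{3} - 33153 = -121275 - 33153 = -154428$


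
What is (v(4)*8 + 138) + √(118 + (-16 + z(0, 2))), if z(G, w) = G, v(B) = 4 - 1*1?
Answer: 162 + √102 ≈ 172.10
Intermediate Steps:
v(B) = 3 (v(B) = 4 - 1 = 3)
(v(4)*8 + 138) + √(118 + (-16 + z(0, 2))) = (3*8 + 138) + √(118 + (-16 + 0)) = (24 + 138) + √(118 - 16) = 162 + √102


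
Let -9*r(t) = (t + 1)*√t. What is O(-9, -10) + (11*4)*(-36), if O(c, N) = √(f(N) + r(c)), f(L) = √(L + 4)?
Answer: -1584 + √3*√I*√(8 + 3*√6)/3 ≈ -1582.4 + 1.5994*I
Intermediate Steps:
r(t) = -√t*(1 + t)/9 (r(t) = -(t + 1)*√t/9 = -(1 + t)*√t/9 = -√t*(1 + t)/9)
f(L) = √(4 + L)
O(c, N) = √(√(4 + N) + √c*(-1 - c)/9)
O(-9, -10) + (11*4)*(-36) = √(9*√(4 - 10) - √(-9)*(1 - 9))/3 + (11*4)*(-36) = √(9*√(-6) - 1*3*I*(-8))/3 + 44*(-36) = √(9*(I*√6) + 24*I)/3 - 1584 = √(9*I*√6 + 24*I)/3 - 1584 = √(24*I + 9*I*√6)/3 - 1584 = -1584 + √(24*I + 9*I*√6)/3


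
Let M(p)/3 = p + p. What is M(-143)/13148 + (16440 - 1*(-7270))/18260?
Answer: 3700900/3001031 ≈ 1.2332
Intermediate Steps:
M(p) = 6*p (M(p) = 3*(p + p) = 3*(2*p) = 6*p)
M(-143)/13148 + (16440 - 1*(-7270))/18260 = (6*(-143))/13148 + (16440 - 1*(-7270))/18260 = -858*1/13148 + (16440 + 7270)*(1/18260) = -429/6574 + 23710*(1/18260) = -429/6574 + 2371/1826 = 3700900/3001031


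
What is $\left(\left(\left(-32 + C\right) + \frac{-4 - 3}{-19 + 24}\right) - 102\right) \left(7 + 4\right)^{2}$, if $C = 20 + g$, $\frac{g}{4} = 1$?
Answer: $- \frac{67397}{5} \approx -13479.0$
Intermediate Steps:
$g = 4$ ($g = 4 \cdot 1 = 4$)
$C = 24$ ($C = 20 + 4 = 24$)
$\left(\left(\left(-32 + C\right) + \frac{-4 - 3}{-19 + 24}\right) - 102\right) \left(7 + 4\right)^{2} = \left(\left(\left(-32 + 24\right) + \frac{-4 - 3}{-19 + 24}\right) - 102\right) \left(7 + 4\right)^{2} = \left(\left(-8 - \frac{7}{5}\right) - 102\right) 11^{2} = \left(\left(-8 - \frac{7}{5}\right) - 102\right) 121 = \left(- \frac{47}{5} - 102\right) 121 = \left(- \frac{557}{5}\right) 121 = - \frac{67397}{5}$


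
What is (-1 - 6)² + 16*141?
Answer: 2305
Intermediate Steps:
(-1 - 6)² + 16*141 = (-7)² + 2256 = 49 + 2256 = 2305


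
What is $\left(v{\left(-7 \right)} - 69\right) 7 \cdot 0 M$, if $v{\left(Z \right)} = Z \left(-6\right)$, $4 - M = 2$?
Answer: $0$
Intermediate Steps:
$M = 2$ ($M = 4 - 2 = 2$)
$v{\left(Z \right)} = - 6 Z$
$\left(v{\left(-7 \right)} - 69\right) 7 \cdot 0 M = \left(\left(-6\right) \left(-7\right) - 69\right) 7 \cdot 0 \cdot 2 = \left(42 - 69\right) 0 \cdot 2 = \left(-27\right) 0 = 0$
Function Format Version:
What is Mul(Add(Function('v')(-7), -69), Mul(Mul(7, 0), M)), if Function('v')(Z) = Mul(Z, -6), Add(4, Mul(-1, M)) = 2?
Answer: 0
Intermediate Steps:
M = 2 (M = Add(4, Mul(-1, 2)) = Add(4, -2) = 2)
Function('v')(Z) = Mul(-6, Z)
Mul(Add(Function('v')(-7), -69), Mul(Mul(7, 0), M)) = Mul(Add(Mul(-6, -7), -69), Mul(Mul(7, 0), 2)) = Mul(Add(42, -69), Mul(0, 2)) = Mul(-27, 0) = 0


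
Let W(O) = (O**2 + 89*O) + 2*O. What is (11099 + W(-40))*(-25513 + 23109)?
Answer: -21777836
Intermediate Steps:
W(O) = O**2 + 91*O
(11099 + W(-40))*(-25513 + 23109) = (11099 - 40*(91 - 40))*(-25513 + 23109) = (11099 - 40*51)*(-2404) = (11099 - 2040)*(-2404) = 9059*(-2404) = -21777836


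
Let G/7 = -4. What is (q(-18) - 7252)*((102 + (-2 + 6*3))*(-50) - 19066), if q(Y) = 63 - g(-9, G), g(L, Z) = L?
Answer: 179255880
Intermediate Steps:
G = -28 (G = 7*(-4) = -28)
q(Y) = 72 (q(Y) = 63 - 1*(-9) = 63 + 9 = 72)
(q(-18) - 7252)*((102 + (-2 + 6*3))*(-50) - 19066) = (72 - 7252)*((102 + (-2 + 6*3))*(-50) - 19066) = -7180*((102 + (-2 + 18))*(-50) - 19066) = -7180*((102 + 16)*(-50) - 19066) = -7180*(118*(-50) - 19066) = -7180*(-5900 - 19066) = -7180*(-24966) = 179255880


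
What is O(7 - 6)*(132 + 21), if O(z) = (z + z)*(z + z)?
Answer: 612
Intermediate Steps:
O(z) = 4*z**2 (O(z) = (2*z)*(2*z) = 4*z**2)
O(7 - 6)*(132 + 21) = (4*(7 - 6)**2)*(132 + 21) = (4*1**2)*153 = (4*1)*153 = 4*153 = 612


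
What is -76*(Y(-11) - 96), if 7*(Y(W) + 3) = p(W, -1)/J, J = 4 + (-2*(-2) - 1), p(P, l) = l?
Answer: 368752/49 ≈ 7525.5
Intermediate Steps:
J = 7 (J = 4 + (4 - 1) = 4 + 3 = 7)
Y(W) = -148/49 (Y(W) = -3 + (-1/7)/7 = -3 + (-1*⅐)/7 = -3 + (⅐)*(-⅐) = -3 - 1/49 = -148/49)
-76*(Y(-11) - 96) = -76*(-148/49 - 96) = -76*(-4852/49) = 368752/49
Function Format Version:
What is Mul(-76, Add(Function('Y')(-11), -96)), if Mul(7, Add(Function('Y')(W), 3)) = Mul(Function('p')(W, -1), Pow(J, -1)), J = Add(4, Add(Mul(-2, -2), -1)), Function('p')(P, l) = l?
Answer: Rational(368752, 49) ≈ 7525.5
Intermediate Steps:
J = 7 (J = Add(4, Add(4, -1)) = Add(4, 3) = 7)
Function('Y')(W) = Rational(-148, 49) (Function('Y')(W) = Add(-3, Mul(Rational(1, 7), Mul(-1, Pow(7, -1)))) = Add(-3, Mul(Rational(1, 7), Mul(-1, Rational(1, 7)))) = Add(-3, Mul(Rational(1, 7), Rational(-1, 7))) = Add(-3, Rational(-1, 49)) = Rational(-148, 49))
Mul(-76, Add(Function('Y')(-11), -96)) = Mul(-76, Add(Rational(-148, 49), -96)) = Mul(-76, Rational(-4852, 49)) = Rational(368752, 49)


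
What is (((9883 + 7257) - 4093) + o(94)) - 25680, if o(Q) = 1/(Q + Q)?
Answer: -2375003/188 ≈ -12633.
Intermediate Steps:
o(Q) = 1/(2*Q)
(((9883 + 7257) - 4093) + o(94)) - 25680 = (((9883 + 7257) - 4093) + (½)/94) - 25680 = ((17140 - 4093) + (½)*(1/94)) - 25680 = (13047 + 1/188) - 25680 = 2452837/188 - 25680 = -2375003/188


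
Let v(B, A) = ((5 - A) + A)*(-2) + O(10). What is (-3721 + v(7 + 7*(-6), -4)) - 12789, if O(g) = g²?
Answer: -16420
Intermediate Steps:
v(B, A) = 90 (v(B, A) = ((5 - A) + A)*(-2) + 10² = 5*(-2) + 100 = -10 + 100 = 90)
(-3721 + v(7 + 7*(-6), -4)) - 12789 = (-3721 + 90) - 12789 = -3631 - 12789 = -16420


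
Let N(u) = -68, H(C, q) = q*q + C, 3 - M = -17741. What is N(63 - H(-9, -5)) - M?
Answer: -17812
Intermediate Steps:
M = 17744 (M = 3 - 1*(-17741) = 3 + 17741 = 17744)
H(C, q) = C + q² (H(C, q) = q² + C = C + q²)
N(63 - H(-9, -5)) - M = -68 - 1*17744 = -68 - 17744 = -17812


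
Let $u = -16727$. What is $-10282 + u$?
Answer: $-27009$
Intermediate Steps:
$-10282 + u = -10282 - 16727 = -27009$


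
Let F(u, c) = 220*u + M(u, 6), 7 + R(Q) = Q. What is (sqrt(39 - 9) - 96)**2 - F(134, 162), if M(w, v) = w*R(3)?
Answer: -28944 + (96 - sqrt(30))**2 ≈ -20750.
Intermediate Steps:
R(Q) = -7 + Q
M(w, v) = -4*w (M(w, v) = w*(-7 + 3) = w*(-4) = -4*w)
F(u, c) = 216*u (F(u, c) = 220*u - 4*u = 216*u)
(sqrt(39 - 9) - 96)**2 - F(134, 162) = (sqrt(39 - 9) - 96)**2 - 216*134 = (sqrt(30) - 96)**2 - 1*28944 = (-96 + sqrt(30))**2 - 28944 = -28944 + (-96 + sqrt(30))**2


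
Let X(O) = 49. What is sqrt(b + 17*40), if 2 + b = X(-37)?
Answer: sqrt(727) ≈ 26.963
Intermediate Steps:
b = 47 (b = -2 + 49 = 47)
sqrt(b + 17*40) = sqrt(47 + 17*40) = sqrt(47 + 680) = sqrt(727)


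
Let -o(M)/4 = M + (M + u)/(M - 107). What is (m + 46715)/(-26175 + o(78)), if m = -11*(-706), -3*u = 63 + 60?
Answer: -1579949/767975 ≈ -2.0573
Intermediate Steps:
u = -41 (u = -(63 + 60)/3 = -1/3*123 = -41)
m = 7766
o(M) = -4*M - 4*(-41 + M)/(-107 + M) (o(M) = -4*(M + (M - 41)/(M - 107)) = -4*(M + (-41 + M)/(-107 + M)) = -4*M - 4*(-41 + M)/(-107 + M))
(m + 46715)/(-26175 + o(78)) = (7766 + 46715)/(-26175 + 4*(41 - 1*78**2 + 106*78)/(-107 + 78)) = 54481/(-26175 + 4*(41 - 1*6084 + 8268)/(-29)) = 54481/(-26175 + 4*(-1/29)*(41 - 6084 + 8268)) = 54481/(-26175 + 4*(-1/29)*2225) = 54481/(-26175 - 8900/29) = 54481/(-767975/29) = 54481*(-29/767975) = -1579949/767975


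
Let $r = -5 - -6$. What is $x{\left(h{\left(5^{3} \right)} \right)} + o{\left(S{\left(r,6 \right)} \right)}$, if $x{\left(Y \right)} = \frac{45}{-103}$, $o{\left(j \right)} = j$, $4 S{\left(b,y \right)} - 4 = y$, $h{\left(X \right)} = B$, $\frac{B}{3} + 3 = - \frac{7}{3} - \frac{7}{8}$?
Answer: $\frac{425}{206} \approx 2.0631$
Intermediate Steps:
$r = 1$ ($r = -5 + 6 = 1$)
$B = - \frac{149}{8}$ ($B = -9 + 3 \left(- \frac{7}{3} - \frac{7}{8}\right) = -9 + 3 \left(- \frac{77}{24}\right) = -9 - \frac{77}{8} = - \frac{149}{8} \approx -18.625$)
$h{\left(X \right)} = - \frac{149}{8}$
$S{\left(b,y \right)} = 1 + \frac{y}{4}$
$x{\left(Y \right)} = - \frac{45}{103}$ ($x{\left(Y \right)} = 45 \left(- \frac{1}{103}\right) = - \frac{45}{103}$)
$x{\left(h{\left(5^{3} \right)} \right)} + o{\left(S{\left(r,6 \right)} \right)} = - \frac{45}{103} + \left(1 + \frac{1}{4} \cdot 6\right) = - \frac{45}{103} + \left(1 + \frac{3}{2}\right) = - \frac{45}{103} + \frac{5}{2} = \frac{425}{206}$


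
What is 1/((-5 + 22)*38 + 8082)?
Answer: 1/8728 ≈ 0.00011457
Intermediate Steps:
1/((-5 + 22)*38 + 8082) = 1/(17*38 + 8082) = 1/(646 + 8082) = 1/8728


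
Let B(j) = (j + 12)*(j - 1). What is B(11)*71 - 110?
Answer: 16220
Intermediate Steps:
B(j) = (-1 + j)*(12 + j) (B(j) = (12 + j)*(-1 + j) = (-1 + j)*(12 + j))
B(11)*71 - 110 = (-12 + 11² + 11*11)*71 - 110 = (-12 + 121 + 121)*71 - 110 = 230*71 - 110 = 16330 - 110 = 16220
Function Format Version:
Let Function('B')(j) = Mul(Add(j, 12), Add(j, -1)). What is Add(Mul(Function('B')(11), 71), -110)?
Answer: 16220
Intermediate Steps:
Function('B')(j) = Mul(Add(-1, j), Add(12, j)) (Function('B')(j) = Mul(Add(12, j), Add(-1, j)) = Mul(Add(-1, j), Add(12, j)))
Add(Mul(Function('B')(11), 71), -110) = Add(Mul(Add(-12, Pow(11, 2), Mul(11, 11)), 71), -110) = Add(Mul(Add(-12, 121, 121), 71), -110) = Add(Mul(230, 71), -110) = Add(16330, -110) = 16220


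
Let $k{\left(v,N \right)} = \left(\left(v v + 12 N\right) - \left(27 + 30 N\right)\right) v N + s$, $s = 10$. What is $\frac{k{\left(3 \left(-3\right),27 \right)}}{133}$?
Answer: $\frac{14998}{19} \approx 789.37$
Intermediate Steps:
$k{\left(v,N \right)} = 10 + N v \left(-27 + v^{2} - 18 N\right)$ ($k{\left(v,N \right)} = \left(\left(v v + 12 N\right) - \left(27 + 30 N\right)\right) v N + 10 = \left(\left(v^{2} + 12 N\right) - \left(27 + 30 N\right)\right) v N + 10 = \left(-27 + v^{2} - 18 N\right) v N + 10 = v \left(-27 + v^{2} - 18 N\right) N + 10 = N v \left(-27 + v^{2} - 18 N\right) + 10 = 10 + N v \left(-27 + v^{2} - 18 N\right)$)
$\frac{k{\left(3 \left(-3\right),27 \right)}}{133} = \frac{10 + 27 \left(3 \left(-3\right)\right)^{3} - 729 \cdot 3 \left(-3\right) - 18 \cdot 3 \left(-3\right) 27^{2}}{133} = \left(10 + 27 \left(-9\right)^{3} - 729 \left(-9\right) - \left(-162\right) 729\right) \frac{1}{133} = \left(10 + 27 \left(-729\right) + 6561 + 118098\right) \frac{1}{133} = \left(10 - 19683 + 6561 + 118098\right) \frac{1}{133} = 104986 \cdot \frac{1}{133} = \frac{14998}{19}$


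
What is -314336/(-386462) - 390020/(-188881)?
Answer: 105050003628/36497664511 ≈ 2.8783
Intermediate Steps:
-314336/(-386462) - 390020/(-188881) = -314336*(-1/386462) - 390020*(-1/188881) = 157168/193231 + 390020/188881 = 105050003628/36497664511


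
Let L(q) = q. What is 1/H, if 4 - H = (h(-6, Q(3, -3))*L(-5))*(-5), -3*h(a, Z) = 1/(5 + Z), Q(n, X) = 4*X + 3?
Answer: 12/23 ≈ 0.52174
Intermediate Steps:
Q(n, X) = 3 + 4*X
h(a, Z) = -1/(3*(5 + Z))
H = 23/12 (H = 4 - -1/(15 + 3*(3 + 4*(-3)))*(-5)*(-5) = 4 - -1/(15 + 3*(3 - 12))*(-5)*(-5) = 4 - -1/(15 + 3*(-9))*(-5)*(-5) = 4 - -1/(15 - 27)*(-5)*(-5) = 4 - -1/(-12)*(-5)*(-5) = 4 - -1*(-1/12)*(-5)*(-5) = 4 - (1/12)*(-5)*(-5) = 4 - (-5)*(-5)/12 = 4 - 1*25/12 = 4 - 25/12 = 23/12 ≈ 1.9167)
1/H = 1/(23/12) = 12/23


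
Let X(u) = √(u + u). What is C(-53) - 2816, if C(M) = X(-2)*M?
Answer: -2816 - 106*I ≈ -2816.0 - 106.0*I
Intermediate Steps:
X(u) = √2*√u (X(u) = √(2*u) = √2*√u)
C(M) = 2*I*M (C(M) = (√2*√(-2))*M = (√2*(I*√2))*M = (2*I)*M = 2*I*M)
C(-53) - 2816 = 2*I*(-53) - 2816 = -106*I - 2816 = -2816 - 106*I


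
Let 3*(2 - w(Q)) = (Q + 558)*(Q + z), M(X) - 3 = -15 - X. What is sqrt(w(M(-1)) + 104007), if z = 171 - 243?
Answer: 2*sqrt(268071)/3 ≈ 345.17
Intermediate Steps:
M(X) = -12 - X (M(X) = 3 + (-15 - X) = -12 - X)
z = -72
w(Q) = 2 - (-72 + Q)*(558 + Q)/3 (w(Q) = 2 - (Q + 558)*(Q - 72)/3 = 2 - (558 + Q)*(-72 + Q)/3 = 2 - (-72 + Q)*(558 + Q)/3)
sqrt(w(M(-1)) + 104007) = sqrt((13394 - 162*(-12 - 1*(-1)) - (-12 - 1*(-1))**2/3) + 104007) = sqrt((13394 - 162*(-12 + 1) - (-12 + 1)**2/3) + 104007) = sqrt((13394 - 162*(-11) - 1/3*(-11)**2) + 104007) = sqrt((13394 + 1782 - 1/3*121) + 104007) = sqrt((13394 + 1782 - 121/3) + 104007) = sqrt(45407/3 + 104007) = sqrt(357428/3) = 2*sqrt(268071)/3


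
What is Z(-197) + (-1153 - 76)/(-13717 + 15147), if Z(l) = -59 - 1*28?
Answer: -125639/1430 ≈ -87.859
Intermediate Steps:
Z(l) = -87 (Z(l) = -59 - 28 = -87)
Z(-197) + (-1153 - 76)/(-13717 + 15147) = -87 + (-1153 - 76)/(-13717 + 15147) = -87 - 1229/1430 = -125639/1430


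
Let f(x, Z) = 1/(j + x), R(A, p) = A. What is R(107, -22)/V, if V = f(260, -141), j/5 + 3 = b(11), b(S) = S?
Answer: 32100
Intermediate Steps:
j = 40 (j = -15 + 5*11 = -15 + 55 = 40)
f(x, Z) = 1/(40 + x)
V = 1/300 (V = 1/(40 + 260) = 1/300 ≈ 0.0033333)
R(107, -22)/V = 107/(1/300) = 107*300 = 32100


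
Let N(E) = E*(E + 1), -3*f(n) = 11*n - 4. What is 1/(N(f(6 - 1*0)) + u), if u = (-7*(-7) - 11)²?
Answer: 9/16654 ≈ 0.00054041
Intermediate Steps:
f(n) = 4/3 - 11*n/3 (f(n) = -(11*n - 4)/3 = -(-4 + 11*n)/3 = 4/3 - 11*n/3)
N(E) = E*(1 + E)
u = 1444 (u = (49 - 11)² = 38² = 1444)
1/(N(f(6 - 1*0)) + u) = 1/((4/3 - 11*(6 - 1*0)/3)*(1 + (4/3 - 11*(6 - 1*0)/3)) + 1444) = 1/((4/3 - 11*(6 + 0)/3)*(1 + (4/3 - 11*(6 + 0)/3)) + 1444) = 1/((4/3 - 11/3*6)*(1 + (4/3 - 11/3*6)) + 1444) = 1/((4/3 - 22)*(1 + (4/3 - 22)) + 1444) = 1/(-62*(1 - 62/3)/3 + 1444) = 1/(-62/3*(-59/3) + 1444) = 1/(3658/9 + 1444) = 1/(16654/9) = 9/16654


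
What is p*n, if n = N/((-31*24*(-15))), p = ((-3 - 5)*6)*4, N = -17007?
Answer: 45352/155 ≈ 292.59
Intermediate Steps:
p = -192 (p = -8*6*4 = -48*4 = -192)
n = -5669/3720 (n = -17007/(-31*24*(-15)) = -17007/((-744*(-15))) = -17007/11160 = -17007*1/11160 = -5669/3720 ≈ -1.5239)
p*n = -192*(-5669/3720) = 45352/155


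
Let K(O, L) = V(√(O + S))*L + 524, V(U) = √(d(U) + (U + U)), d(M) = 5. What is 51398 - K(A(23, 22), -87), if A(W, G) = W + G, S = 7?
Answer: 50874 + 87*√(5 + 4*√13) ≈ 51257.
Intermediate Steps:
A(W, G) = G + W
V(U) = √(5 + 2*U) (V(U) = √(5 + (U + U)) = √(5 + 2*U))
K(O, L) = 524 + L*√(5 + 2*√(7 + O)) (K(O, L) = √(5 + 2*√(O + 7))*L + 524 = √(5 + 2*√(7 + O))*L + 524 = L*√(5 + 2*√(7 + O)) + 524 = 524 + L*√(5 + 2*√(7 + O)))
51398 - K(A(23, 22), -87) = 51398 - (524 - 87*√(5 + 2*√(7 + (22 + 23)))) = 51398 - (524 - 87*√(5 + 2*√(7 + 45))) = 51398 - (524 - 87*√(5 + 2*√52)) = 51398 - (524 - 87*√(5 + 2*(2*√13))) = 51398 - (524 - 87*√(5 + 4*√13)) = 51398 + (-524 + 87*√(5 + 4*√13)) = 50874 + 87*√(5 + 4*√13)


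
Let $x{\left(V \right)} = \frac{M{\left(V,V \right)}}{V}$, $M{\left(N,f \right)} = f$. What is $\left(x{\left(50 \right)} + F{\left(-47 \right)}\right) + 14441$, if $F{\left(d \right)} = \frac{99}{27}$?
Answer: $\frac{43337}{3} \approx 14446.0$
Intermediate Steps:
$F{\left(d \right)} = \frac{11}{3}$ ($F{\left(d \right)} = 99 \cdot \frac{1}{27} = \frac{11}{3}$)
$x{\left(V \right)} = 1$ ($x{\left(V \right)} = \frac{V}{V} = 1$)
$\left(x{\left(50 \right)} + F{\left(-47 \right)}\right) + 14441 = \left(1 + \frac{11}{3}\right) + 14441 = \frac{14}{3} + 14441 = \frac{43337}{3}$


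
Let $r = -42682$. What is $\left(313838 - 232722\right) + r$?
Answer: $38434$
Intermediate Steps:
$\left(313838 - 232722\right) + r = \left(313838 - 232722\right) - 42682 = 81116 - 42682 = 38434$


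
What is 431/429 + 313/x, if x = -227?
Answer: -36440/97383 ≈ -0.37419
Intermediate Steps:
431/429 + 313/x = 431/429 + 313/(-227) = 431*(1/429) + 313*(-1/227) = 431/429 - 313/227 = -36440/97383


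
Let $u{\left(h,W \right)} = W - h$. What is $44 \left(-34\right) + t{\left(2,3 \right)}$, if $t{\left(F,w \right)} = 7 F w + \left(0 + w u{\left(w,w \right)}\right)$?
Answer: $-1454$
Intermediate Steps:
$t{\left(F,w \right)} = 7 F w$ ($t{\left(F,w \right)} = 7 F w + \left(0 + w \left(w - w\right)\right) = 7 F w + \left(0 + w 0\right) = 7 F w + \left(0 + 0\right) = 7 F w + 0 = 7 F w$)
$44 \left(-34\right) + t{\left(2,3 \right)} = 44 \left(-34\right) + 7 \cdot 2 \cdot 3 = -1496 + 42 = -1454$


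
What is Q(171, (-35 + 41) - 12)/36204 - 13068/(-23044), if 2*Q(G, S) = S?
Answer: 5631485/9931964 ≈ 0.56701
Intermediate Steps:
Q(G, S) = S/2
Q(171, (-35 + 41) - 12)/36204 - 13068/(-23044) = (((-35 + 41) - 12)/2)/36204 - 13068/(-23044) = ((6 - 12)/2)*(1/36204) - 13068*(-1/23044) = ((½)*(-6))*(1/36204) + 3267/5761 = -3*1/36204 + 3267/5761 = -1/12068 + 3267/5761 = 5631485/9931964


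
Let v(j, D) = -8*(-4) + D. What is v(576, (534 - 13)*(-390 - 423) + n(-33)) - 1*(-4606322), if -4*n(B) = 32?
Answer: 4182773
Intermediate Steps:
n(B) = -8 (n(B) = -1/4*32 = -8)
v(j, D) = 32 + D
v(576, (534 - 13)*(-390 - 423) + n(-33)) - 1*(-4606322) = (32 + ((534 - 13)*(-390 - 423) - 8)) - 1*(-4606322) = (32 + (521*(-813) - 8)) + 4606322 = (32 + (-423573 - 8)) + 4606322 = (32 - 423581) + 4606322 = -423549 + 4606322 = 4182773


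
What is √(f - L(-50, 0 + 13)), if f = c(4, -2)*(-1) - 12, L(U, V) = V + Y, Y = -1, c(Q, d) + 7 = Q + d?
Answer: I*√19 ≈ 4.3589*I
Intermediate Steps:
c(Q, d) = -7 + Q + d (c(Q, d) = -7 + (Q + d) = -7 + Q + d)
L(U, V) = -1 + V (L(U, V) = V - 1 = -1 + V)
f = -7 (f = (-7 + 4 - 2)*(-1) - 12 = -5*(-1) - 12 = 5 - 12 = -7)
√(f - L(-50, 0 + 13)) = √(-7 - (-1 + (0 + 13))) = √(-7 - (-1 + 13)) = √(-7 - 1*12) = √(-7 - 12) = √(-19) = I*√19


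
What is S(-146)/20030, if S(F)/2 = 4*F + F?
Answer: -146/2003 ≈ -0.072891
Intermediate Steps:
S(F) = 10*F (S(F) = 2*(4*F + F) = 2*(5*F) = 10*F)
S(-146)/20030 = (10*(-146))/20030 = -1460*1/20030 = -146/2003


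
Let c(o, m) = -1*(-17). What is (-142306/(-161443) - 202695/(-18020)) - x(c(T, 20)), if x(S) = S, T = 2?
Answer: -2833681123/581840572 ≈ -4.8702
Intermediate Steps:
c(o, m) = 17
(-142306/(-161443) - 202695/(-18020)) - x(c(T, 20)) = (-142306/(-161443) - 202695/(-18020)) - 1*17 = (-142306*(-1/161443) - 202695*(-1/18020)) - 17 = (142306/161443 + 40539/3604) - 17 = 7057608601/581840572 - 17 = -2833681123/581840572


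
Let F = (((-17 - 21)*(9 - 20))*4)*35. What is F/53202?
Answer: 29260/26601 ≈ 1.1000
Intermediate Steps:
F = 58520 (F = (-38*(-11)*4)*35 = (418*4)*35 = 1672*35 = 58520)
F/53202 = 58520/53202 = 58520*(1/53202) = 29260/26601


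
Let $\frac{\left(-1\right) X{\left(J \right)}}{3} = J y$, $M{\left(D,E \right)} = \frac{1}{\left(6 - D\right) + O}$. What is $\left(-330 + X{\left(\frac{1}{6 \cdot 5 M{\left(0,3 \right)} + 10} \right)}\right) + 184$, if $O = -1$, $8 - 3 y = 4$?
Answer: $- \frac{585}{4} \approx -146.25$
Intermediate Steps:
$y = \frac{4}{3}$ ($y = \frac{8}{3} - \frac{4}{3} = \frac{4}{3} \approx 1.3333$)
$M{\left(D,E \right)} = \frac{1}{5 - D}$ ($M{\left(D,E \right)} = \frac{1}{\left(6 - D\right) - 1} = \frac{1}{5 - D}$)
$X{\left(J \right)} = - 4 J$ ($X{\left(J \right)} = - 3 J \frac{4}{3} = - 3 \frac{4 J}{3} = - 4 J$)
$\left(-330 + X{\left(\frac{1}{6 \cdot 5 M{\left(0,3 \right)} + 10} \right)}\right) + 184 = \left(-330 - \frac{4}{6 \cdot 5 \left(- \frac{1}{-5 + 0}\right) + 10}\right) + 184 = \left(-330 - \frac{4}{30 \left(- \frac{1}{-5}\right) + 10}\right) + 184 = \left(-330 - \frac{4}{30 \left(\left(-1\right) \left(- \frac{1}{5}\right)\right) + 10}\right) + 184 = \left(-330 - \frac{4}{30 \cdot \frac{1}{5} + 10}\right) + 184 = \left(-330 - \frac{4}{6 + 10}\right) + 184 = \left(-330 - \frac{4}{16}\right) + 184 = \left(-330 - \frac{1}{4}\right) + 184 = - \frac{1321}{4} + 184 = - \frac{585}{4}$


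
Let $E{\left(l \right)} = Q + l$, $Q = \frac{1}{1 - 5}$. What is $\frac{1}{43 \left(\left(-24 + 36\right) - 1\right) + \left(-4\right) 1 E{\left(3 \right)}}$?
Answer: $\frac{1}{462} \approx 0.0021645$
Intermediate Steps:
$Q = - \frac{1}{4}$ ($Q = \frac{1}{-4} = - \frac{1}{4} \approx -0.25$)
$E{\left(l \right)} = - \frac{1}{4} + l$
$\frac{1}{43 \left(\left(-24 + 36\right) - 1\right) + \left(-4\right) 1 E{\left(3 \right)}} = \frac{1}{43 \left(\left(-24 + 36\right) - 1\right) + \left(-4\right) 1 \left(- \frac{1}{4} + 3\right)} = \frac{1}{43 \left(12 - 1\right) - 11} = \frac{1}{43 \cdot 11 - 11} = \frac{1}{473 - 11} = \frac{1}{462}$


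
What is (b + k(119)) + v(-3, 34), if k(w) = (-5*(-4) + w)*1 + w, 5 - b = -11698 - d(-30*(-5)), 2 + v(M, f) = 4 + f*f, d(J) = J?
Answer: 13269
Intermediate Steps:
v(M, f) = 2 + f² (v(M, f) = -2 + (4 + f*f) = -2 + (4 + f²) = 2 + f²)
b = 11853 (b = 5 - (-11698 - (-30)*(-5)) = 5 - (-11698 - 1*150) = 5 - (-11698 - 150) = 5 - 1*(-11848) = 5 + 11848 = 11853)
k(w) = 20 + 2*w (k(w) = (20 + w)*1 + w = (20 + w) + w = 20 + 2*w)
(b + k(119)) + v(-3, 34) = (11853 + (20 + 2*119)) + (2 + 34²) = (11853 + (20 + 238)) + (2 + 1156) = (11853 + 258) + 1158 = 12111 + 1158 = 13269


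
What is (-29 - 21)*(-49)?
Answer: 2450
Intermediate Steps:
(-29 - 21)*(-49) = -50*(-49) = 2450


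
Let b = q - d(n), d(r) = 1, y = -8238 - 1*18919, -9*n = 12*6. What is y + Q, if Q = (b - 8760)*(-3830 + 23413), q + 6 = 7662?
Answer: -21666372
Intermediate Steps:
n = -8 (n = -4*6/3 = -⅑*72 = -8)
q = 7656 (q = -6 + 7662 = 7656)
y = -27157 (y = -8238 - 18919 = -27157)
b = 7655 (b = 7656 - 1*1 = 7656 - 1 = 7655)
Q = -21639215 (Q = (7655 - 8760)*(-3830 + 23413) = -1105*19583 = -21639215)
y + Q = -27157 - 21639215 = -21666372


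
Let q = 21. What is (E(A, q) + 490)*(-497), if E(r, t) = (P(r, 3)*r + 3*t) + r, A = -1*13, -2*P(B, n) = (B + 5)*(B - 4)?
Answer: -707728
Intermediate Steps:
P(B, n) = -(-4 + B)*(5 + B)/2 (P(B, n) = -(B + 5)*(B - 4)/2 = -(5 + B)*(-4 + B)/2 = -(-4 + B)*(5 + B)/2)
A = -13
E(r, t) = r + 3*t + r*(10 - r/2 - r²/2) (E(r, t) = ((10 - r/2 - r²/2)*r + 3*t) + r = (r*(10 - r/2 - r²/2) + 3*t) + r = (3*t + r*(10 - r/2 - r²/2)) + r = r + 3*t + r*(10 - r/2 - r²/2))
(E(A, q) + 490)*(-497) = ((3*21 + 11*(-13) - ½*(-13)² - ½*(-13)³) + 490)*(-497) = ((63 - 143 - ½*169 - ½*(-2197)) + 490)*(-497) = ((63 - 143 - 169/2 + 2197/2) + 490)*(-497) = (934 + 490)*(-497) = 1424*(-497) = -707728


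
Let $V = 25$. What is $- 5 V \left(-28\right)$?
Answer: $3500$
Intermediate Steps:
$- 5 V \left(-28\right) = \left(-5\right) 25 \left(-28\right) = \left(-125\right) \left(-28\right) = 3500$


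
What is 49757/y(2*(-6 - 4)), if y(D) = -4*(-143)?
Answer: 49757/572 ≈ 86.988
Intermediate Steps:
y(D) = 572
49757/y(2*(-6 - 4)) = 49757/572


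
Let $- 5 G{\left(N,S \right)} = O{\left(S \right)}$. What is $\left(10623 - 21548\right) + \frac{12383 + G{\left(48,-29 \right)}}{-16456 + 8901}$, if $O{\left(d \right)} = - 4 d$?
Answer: $- \frac{412753674}{37775} \approx -10927.0$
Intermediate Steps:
$G{\left(N,S \right)} = \frac{4 S}{5}$ ($G{\left(N,S \right)} = - \frac{\left(-4\right) S}{5} = \frac{4 S}{5}$)
$\left(10623 - 21548\right) + \frac{12383 + G{\left(48,-29 \right)}}{-16456 + 8901} = \left(10623 - 21548\right) + \frac{12383 + \frac{4}{5} \left(-29\right)}{-16456 + 8901} = -10925 + \frac{12383 - \frac{116}{5}}{-7555} = -10925 + \frac{61799}{5} \left(- \frac{1}{7555}\right) = -10925 - \frac{61799}{37775} = - \frac{412753674}{37775}$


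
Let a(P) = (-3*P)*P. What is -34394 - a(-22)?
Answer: -32942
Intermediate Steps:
a(P) = -3*P²
-34394 - a(-22) = -34394 - (-3)*(-22)² = -34394 - (-3)*484 = -34394 - 1*(-1452) = -34394 + 1452 = -32942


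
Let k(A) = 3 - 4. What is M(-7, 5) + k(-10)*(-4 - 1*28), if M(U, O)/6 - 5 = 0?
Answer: 62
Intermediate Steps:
M(U, O) = 30 (M(U, O) = 30 + 6*0 = 30 + 0 = 30)
k(A) = -1
M(-7, 5) + k(-10)*(-4 - 1*28) = 30 - (-4 - 1*28) = 30 - (-4 - 28) = 30 - 1*(-32) = 30 + 32 = 62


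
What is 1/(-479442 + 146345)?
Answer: -1/333097 ≈ -3.0021e-6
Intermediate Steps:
1/(-479442 + 146345) = 1/(-333097) = -1/333097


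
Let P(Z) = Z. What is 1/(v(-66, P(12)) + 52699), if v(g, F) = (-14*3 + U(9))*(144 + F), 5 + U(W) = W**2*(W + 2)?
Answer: 1/184363 ≈ 5.4241e-6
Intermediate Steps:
U(W) = -5 + W**2*(2 + W) (U(W) = -5 + W**2*(W + 2) = -5 + W**2*(2 + W))
v(g, F) = 121536 + 844*F (v(g, F) = (-14*3 + (-5 + 9**3 + 2*9**2))*(144 + F) = (-42 + (-5 + 729 + 2*81))*(144 + F) = (-42 + (-5 + 729 + 162))*(144 + F) = (-42 + 886)*(144 + F) = 844*(144 + F) = 121536 + 844*F)
1/(v(-66, P(12)) + 52699) = 1/((121536 + 844*12) + 52699) = 1/((121536 + 10128) + 52699) = 1/(131664 + 52699) = 1/184363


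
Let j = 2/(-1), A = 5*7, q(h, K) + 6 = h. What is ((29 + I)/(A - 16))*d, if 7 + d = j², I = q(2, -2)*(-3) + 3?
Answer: -132/19 ≈ -6.9474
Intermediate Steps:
q(h, K) = -6 + h
A = 35
I = 15 (I = (-6 + 2)*(-3) + 3 = -4*(-3) + 3 = 12 + 3 = 15)
j = -2 (j = 2*(-1) = -2)
d = -3 (d = -7 + (-2)² = -7 + 4 = -3)
((29 + I)/(A - 16))*d = ((29 + 15)/(35 - 16))*(-3) = (44/19)*(-3) = -132/19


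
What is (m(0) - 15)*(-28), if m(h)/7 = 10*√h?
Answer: 420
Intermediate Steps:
m(h) = 70*√h (m(h) = 7*(10*√h) = 70*√h)
(m(0) - 15)*(-28) = (70*√0 - 15)*(-28) = (70*0 - 15)*(-28) = (0 - 15)*(-28) = -15*(-28) = 420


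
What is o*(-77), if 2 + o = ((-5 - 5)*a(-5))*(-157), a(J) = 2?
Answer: -241626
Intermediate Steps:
o = 3138 (o = -2 + ((-5 - 5)*2)*(-157) = -2 - 10*2*(-157) = -2 - 20*(-157) = -2 + 3140 = 3138)
o*(-77) = 3138*(-77) = -241626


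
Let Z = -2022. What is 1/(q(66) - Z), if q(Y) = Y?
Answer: 1/2088 ≈ 0.00047893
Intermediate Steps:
1/(q(66) - Z) = 1/(66 - 1*(-2022)) = 1/(66 + 2022) = 1/2088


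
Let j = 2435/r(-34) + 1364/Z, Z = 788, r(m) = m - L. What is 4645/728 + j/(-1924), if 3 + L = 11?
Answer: 25509397/3979794 ≈ 6.4097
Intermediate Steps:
L = 8 (L = -3 + 11 = 8)
r(m) = -8 + m (r(m) = m - 1*8 = m - 8 = -8 + m)
j = -465373/8274 (j = 2435/(-8 - 34) + 1364/788 = 2435/(-42) + 1364*(1/788) = 2435*(-1/42) + 341/197 = -2435/42 + 341/197 = -465373/8274 ≈ -56.245)
4645/728 + j/(-1924) = 4645/728 - 465373/8274/(-1924) = 4645*(1/728) - 465373/8274*(-1/1924) = 4645/728 + 465373/15919176 = 25509397/3979794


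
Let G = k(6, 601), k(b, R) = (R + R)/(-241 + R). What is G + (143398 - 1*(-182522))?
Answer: 58666201/180 ≈ 3.2592e+5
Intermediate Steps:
k(b, R) = 2*R/(-241 + R) (k(b, R) = (2*R)/(-241 + R) = 2*R/(-241 + R))
G = 601/180 (G = 2*601/(-241 + 601) = 2*601/360 = 2*601*(1/360) = 601/180 ≈ 3.3389)
G + (143398 - 1*(-182522)) = 601/180 + (143398 - 1*(-182522)) = 601/180 + (143398 + 182522) = 601/180 + 325920 = 58666201/180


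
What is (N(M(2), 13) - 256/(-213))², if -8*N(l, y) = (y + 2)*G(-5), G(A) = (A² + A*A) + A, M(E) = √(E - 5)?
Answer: 20086542529/2903616 ≈ 6917.8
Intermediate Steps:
M(E) = √(-5 + E)
G(A) = A + 2*A² (G(A) = (A² + A²) + A = 2*A² + A = A + 2*A²)
N(l, y) = -45/4 - 45*y/8 (N(l, y) = -(y + 2)*(-5*(1 + 2*(-5)))/8 = -(2 + y)*(-5*(1 - 10))/8 = -(2 + y)*(-5*(-9))/8 = -(2 + y)*45/8 = -(90 + 45*y)/8 = -45/4 - 45*y/8)
(N(M(2), 13) - 256/(-213))² = ((-45/4 - 45/8*13) - 256/(-213))² = ((-45/4 - 585/8) - 256*(-1/213))² = (-675/8 + 256/213)² = (-141727/1704)² = 20086542529/2903616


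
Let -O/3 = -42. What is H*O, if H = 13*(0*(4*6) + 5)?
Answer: 8190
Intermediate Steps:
O = 126 (O = -3*(-42) = 126)
H = 65 (H = 13*(0*24 + 5) = 13*(0 + 5) = 13*5 = 65)
H*O = 65*126 = 8190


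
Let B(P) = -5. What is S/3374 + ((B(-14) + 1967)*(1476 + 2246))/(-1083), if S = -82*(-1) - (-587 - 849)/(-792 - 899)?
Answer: -365474985237/54201623 ≈ -6742.9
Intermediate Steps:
S = 137226/1691 (S = 82 - (-1436)/(-1691) = 82 - (-1436)*(-1)/1691 = 82 - 1*1436/1691 = 82 - 1436/1691 = 137226/1691 ≈ 81.151)
S/3374 + ((B(-14) + 1967)*(1476 + 2246))/(-1083) = (137226/1691)/3374 + ((-5 + 1967)*(1476 + 2246))/(-1083) = (137226/1691)*(1/3374) + (1962*3722)*(-1/1083) = 68613/2852717 + 7302564*(-1/1083) = 68613/2852717 - 2434188/361 = -365474985237/54201623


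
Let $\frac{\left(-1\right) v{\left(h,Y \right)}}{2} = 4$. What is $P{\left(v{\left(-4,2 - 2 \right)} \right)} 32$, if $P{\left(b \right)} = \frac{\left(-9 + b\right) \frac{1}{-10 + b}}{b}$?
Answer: $- \frac{34}{9} \approx -3.7778$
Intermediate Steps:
$v{\left(h,Y \right)} = -8$ ($v{\left(h,Y \right)} = \left(-2\right) 4 = -8$)
$P{\left(b \right)} = \frac{-9 + b}{b \left(-10 + b\right)}$ ($P{\left(b \right)} = \frac{\frac{1}{-10 + b} \left(-9 + b\right)}{b} = \frac{-9 + b}{b \left(-10 + b\right)}$)
$P{\left(v{\left(-4,2 - 2 \right)} \right)} 32 = \frac{-9 - 8}{\left(-8\right) \left(-10 - 8\right)} 32 = \left(- \frac{1}{8}\right) \frac{1}{-18} \left(-17\right) 32 = \left(- \frac{1}{8}\right) \left(- \frac{1}{18}\right) \left(-17\right) 32 = \left(- \frac{17}{144}\right) 32 = - \frac{34}{9}$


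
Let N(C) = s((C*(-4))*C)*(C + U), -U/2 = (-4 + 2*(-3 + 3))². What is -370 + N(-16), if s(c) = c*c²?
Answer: 51539607182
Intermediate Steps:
s(c) = c³
U = -32 (U = -2*(-4 + 2*(-3 + 3))² = -2*(-4 + 2*0)² = -2*(-4 + 0)² = -2*(-4)² = -2*16 = -32)
N(C) = -64*C⁶*(-32 + C) (N(C) = ((C*(-4))*C)³*(C - 32) = ((-4*C)*C)³*(-32 + C) = (-4*C²)³*(-32 + C) = (-64*C⁶)*(-32 + C) = -64*C⁶*(-32 + C))
-370 + N(-16) = -370 + 64*(-16)⁶*(32 - 1*(-16)) = -370 + 64*16777216*(32 + 16) = -370 + 64*16777216*48 = -370 + 51539607552 = 51539607182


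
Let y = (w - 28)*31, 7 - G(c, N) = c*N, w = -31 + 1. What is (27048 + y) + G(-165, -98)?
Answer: 9087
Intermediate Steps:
w = -30
G(c, N) = 7 - N*c (G(c, N) = 7 - c*N = 7 - N*c)
y = -1798 (y = (-30 - 28)*31 = -58*31 = -1798)
(27048 + y) + G(-165, -98) = (27048 - 1798) + (7 - 1*(-98)*(-165)) = 25250 + (7 - 16170) = 25250 - 16163 = 9087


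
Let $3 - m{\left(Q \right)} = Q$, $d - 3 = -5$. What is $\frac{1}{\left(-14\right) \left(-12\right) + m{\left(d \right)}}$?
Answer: $\frac{1}{173} \approx 0.0057803$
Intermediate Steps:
$d = -2$ ($d = 3 - 5 = -2$)
$m{\left(Q \right)} = 3 - Q$
$\frac{1}{\left(-14\right) \left(-12\right) + m{\left(d \right)}} = \frac{1}{\left(-14\right) \left(-12\right) + \left(3 - -2\right)} = \frac{1}{168 + \left(3 + 2\right)} = \frac{1}{168 + 5} = \frac{1}{173}$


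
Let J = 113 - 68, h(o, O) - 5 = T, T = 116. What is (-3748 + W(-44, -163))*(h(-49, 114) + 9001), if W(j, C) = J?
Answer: -33778766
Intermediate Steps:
h(o, O) = 121 (h(o, O) = 5 + 116 = 121)
J = 45
W(j, C) = 45
(-3748 + W(-44, -163))*(h(-49, 114) + 9001) = (-3748 + 45)*(121 + 9001) = -3703*9122 = -33778766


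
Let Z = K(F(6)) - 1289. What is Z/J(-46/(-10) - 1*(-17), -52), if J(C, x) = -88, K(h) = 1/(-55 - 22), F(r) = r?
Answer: 49627/3388 ≈ 14.648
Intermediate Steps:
K(h) = -1/77 (K(h) = 1/(-77) = -1/77)
Z = -99254/77 (Z = -1/77 - 1289 = -99254/77 ≈ -1289.0)
Z/J(-46/(-10) - 1*(-17), -52) = -99254/77/(-88) = -99254/77*(-1/88) = 49627/3388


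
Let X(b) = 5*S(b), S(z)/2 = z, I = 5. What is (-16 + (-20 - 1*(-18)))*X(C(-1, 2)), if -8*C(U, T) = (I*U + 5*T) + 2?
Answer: 315/2 ≈ 157.50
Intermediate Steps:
S(z) = 2*z
C(U, T) = -¼ - 5*T/8 - 5*U/8 (C(U, T) = -((5*U + 5*T) + 2)/8 = -((5*T + 5*U) + 2)/8 = -(2 + 5*T + 5*U)/8 = -¼ - 5*T/8 - 5*U/8)
X(b) = 10*b (X(b) = 5*(2*b) = 10*b)
(-16 + (-20 - 1*(-18)))*X(C(-1, 2)) = (-16 + (-20 - 1*(-18)))*(10*(-¼ - 5/8*2 - 5/8*(-1))) = (-16 + (-20 + 18))*(10*(-¼ - 5/4 + 5/8)) = (-16 - 2)*(10*(-7/8)) = -18*(-35/4) = 315/2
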